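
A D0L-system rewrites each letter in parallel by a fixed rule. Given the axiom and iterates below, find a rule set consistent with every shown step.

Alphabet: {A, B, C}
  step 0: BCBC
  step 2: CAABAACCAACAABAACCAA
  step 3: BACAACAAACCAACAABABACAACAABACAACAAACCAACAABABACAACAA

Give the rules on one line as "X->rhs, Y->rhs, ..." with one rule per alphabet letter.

  step 2 ⇒ step 3: CAABAACCAACAABAACCAA ⇒ BA·CAA·CAA·AC·CAA·CAA·BA·BA·CAA·CAA·BA·CAA·CAA·AC·CAA·CAA·BA·BA·CAA·CAA
    A ↦ CAA
    B ↦ AC
    C ↦ BA

A->CAA, B->AC, C->BA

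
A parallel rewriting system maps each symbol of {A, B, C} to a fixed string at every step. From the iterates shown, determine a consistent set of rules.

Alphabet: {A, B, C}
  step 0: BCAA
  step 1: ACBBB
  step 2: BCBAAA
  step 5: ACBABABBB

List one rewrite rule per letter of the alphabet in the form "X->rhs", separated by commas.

  step 1 ⇒ step 2: ACBBB ⇒ B·CB·A·A·A
    A ↦ B
    B ↦ A
    C ↦ CB

A->B, B->A, C->CB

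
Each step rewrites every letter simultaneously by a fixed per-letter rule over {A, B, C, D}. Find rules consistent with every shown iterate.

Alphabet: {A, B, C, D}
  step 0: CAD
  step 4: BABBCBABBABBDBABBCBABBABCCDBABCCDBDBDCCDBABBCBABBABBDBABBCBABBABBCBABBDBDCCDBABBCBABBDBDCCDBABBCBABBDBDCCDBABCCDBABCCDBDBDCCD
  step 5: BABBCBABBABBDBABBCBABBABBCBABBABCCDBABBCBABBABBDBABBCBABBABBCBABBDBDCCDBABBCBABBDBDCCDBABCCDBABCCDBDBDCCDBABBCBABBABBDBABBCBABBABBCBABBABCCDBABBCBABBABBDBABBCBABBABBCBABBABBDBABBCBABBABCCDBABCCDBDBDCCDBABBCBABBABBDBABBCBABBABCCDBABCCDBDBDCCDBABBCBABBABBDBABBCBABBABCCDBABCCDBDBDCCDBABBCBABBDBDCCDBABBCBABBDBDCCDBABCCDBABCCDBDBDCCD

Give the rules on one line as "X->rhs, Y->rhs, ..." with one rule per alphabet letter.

  step 4 ⇒ step 5: BABBCBABBABBDBABBCBABBABCCDBABCCDBDBDCCDBABBCBABBABBDBABBCBABBABBCBABBDBDCCDBABBCBABBDBDCCDBABBCBABBDBDCCDBABCCDBABCCDBDBDCCD ⇒ BAB·BC·BAB·BAB·BD·BAB·BC·BAB·BAB·BC·BAB·BAB·CCD·BAB·BC·BAB·BAB·BD·BAB·BC·BAB·BAB·BC·BAB·BD·BD·CCD·BAB·BC·BAB·BD·BD·CCD·BAB·CCD·BAB·CCD·BD·BD·CCD·BAB·BC·BAB·BAB·BD·BAB·BC·BAB·BAB·BC·BAB·BAB·CCD·BAB·BC·BAB·BAB·BD·BAB·BC·BAB·BAB·BC·BAB·BAB·BD·BAB·BC·BAB·BAB·CCD·BAB·CCD·BD·BD·CCD·BAB·BC·BAB·BAB·BD·BAB·BC·BAB·BAB·CCD·BAB·CCD·BD·BD·CCD·BAB·BC·BAB·BAB·BD·BAB·BC·BAB·BAB·CCD·BAB·CCD·BD·BD·CCD·BAB·BC·BAB·BD·BD·CCD·BAB·BC·BAB·BD·BD·CCD·BAB·CCD·BAB·CCD·BD·BD·CCD
    A ↦ BC
    B ↦ BAB
    C ↦ BD
    D ↦ CCD

A->BC, B->BAB, C->BD, D->CCD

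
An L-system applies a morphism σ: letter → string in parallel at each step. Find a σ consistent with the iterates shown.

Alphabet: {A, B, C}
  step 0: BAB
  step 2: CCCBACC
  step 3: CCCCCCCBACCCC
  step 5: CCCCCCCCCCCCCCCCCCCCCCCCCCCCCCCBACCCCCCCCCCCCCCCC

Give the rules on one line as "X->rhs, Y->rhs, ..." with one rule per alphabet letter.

A->BA, B->C, C->CC

  step 2 ⇒ step 3: CCCBACC ⇒ CC·CC·CC·C·BA·CC·CC
    A ↦ BA
    B ↦ C
    C ↦ CC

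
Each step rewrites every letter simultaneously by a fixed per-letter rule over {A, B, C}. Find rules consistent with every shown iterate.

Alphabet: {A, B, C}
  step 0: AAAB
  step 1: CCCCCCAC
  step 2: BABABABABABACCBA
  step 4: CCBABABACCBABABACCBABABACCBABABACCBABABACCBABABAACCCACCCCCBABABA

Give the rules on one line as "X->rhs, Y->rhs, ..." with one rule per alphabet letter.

A->CC, B->AC, C->BA

  step 1 ⇒ step 2: CCCCCCAC ⇒ BA·BA·BA·BA·BA·BA·CC·BA
    A ↦ CC
    C ↦ BA
  step 0 ⇒ step 1: AAAB ⇒ CC·CC·CC·AC
    B ↦ AC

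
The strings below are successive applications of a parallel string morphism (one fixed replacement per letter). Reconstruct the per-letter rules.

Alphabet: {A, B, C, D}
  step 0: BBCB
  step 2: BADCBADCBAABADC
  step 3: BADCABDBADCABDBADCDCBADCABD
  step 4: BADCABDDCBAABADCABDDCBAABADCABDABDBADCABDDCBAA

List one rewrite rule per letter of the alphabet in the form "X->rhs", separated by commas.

  step 3 ⇒ step 4: BADCABDBADCABDBADCDCBADCABD ⇒ BA·DC·A·BD·DC·BA·A·BA·DC·A·BD·DC·BA·A·BA·DC·A·BD·A·BD·BA·DC·A·BD·DC·BA·A
    A ↦ DC
    B ↦ BA
    C ↦ BD
    D ↦ A

A->DC, B->BA, C->BD, D->A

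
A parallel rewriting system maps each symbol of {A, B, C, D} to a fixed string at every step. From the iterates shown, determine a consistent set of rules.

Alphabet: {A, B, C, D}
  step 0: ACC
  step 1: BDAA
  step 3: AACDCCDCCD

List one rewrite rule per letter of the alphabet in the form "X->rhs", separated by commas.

  step 0 ⇒ step 1: ACC ⇒ BD·A·A
    A ↦ BD
    C ↦ A
    B ↦ C  (constrained at step 1)
    D ↦ CD  (constrained at step 1)

A->BD, B->C, C->A, D->CD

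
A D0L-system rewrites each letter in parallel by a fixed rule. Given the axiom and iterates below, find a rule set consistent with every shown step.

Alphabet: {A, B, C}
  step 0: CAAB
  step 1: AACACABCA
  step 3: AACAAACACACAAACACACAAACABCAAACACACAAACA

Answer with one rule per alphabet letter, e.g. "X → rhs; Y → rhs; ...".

  step 0 ⇒ step 1: CAAB ⇒ AA·CA·CA·BCA
    A ↦ CA
    B ↦ BCA
    C ↦ AA

A->CA, B->BCA, C->AA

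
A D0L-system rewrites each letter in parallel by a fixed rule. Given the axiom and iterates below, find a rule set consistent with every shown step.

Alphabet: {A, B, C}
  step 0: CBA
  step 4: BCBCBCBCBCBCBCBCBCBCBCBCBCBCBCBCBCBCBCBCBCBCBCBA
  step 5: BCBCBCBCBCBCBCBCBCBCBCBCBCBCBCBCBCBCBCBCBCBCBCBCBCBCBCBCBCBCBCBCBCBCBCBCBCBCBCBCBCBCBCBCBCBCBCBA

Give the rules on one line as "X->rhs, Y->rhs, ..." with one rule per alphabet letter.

A->BA, B->BC, C->BC

  step 4 ⇒ step 5: BCBCBCBCBCBCBCBCBCBCBCBCBCBCBCBCBCBCBCBCBCBCBCBA ⇒ BC·BC·BC·BC·BC·BC·BC·BC·BC·BC·BC·BC·BC·BC·BC·BC·BC·BC·BC·BC·BC·BC·BC·BC·BC·BC·BC·BC·BC·BC·BC·BC·BC·BC·BC·BC·BC·BC·BC·BC·BC·BC·BC·BC·BC·BC·BC·BA
    A ↦ BA
    B ↦ BC
    C ↦ BC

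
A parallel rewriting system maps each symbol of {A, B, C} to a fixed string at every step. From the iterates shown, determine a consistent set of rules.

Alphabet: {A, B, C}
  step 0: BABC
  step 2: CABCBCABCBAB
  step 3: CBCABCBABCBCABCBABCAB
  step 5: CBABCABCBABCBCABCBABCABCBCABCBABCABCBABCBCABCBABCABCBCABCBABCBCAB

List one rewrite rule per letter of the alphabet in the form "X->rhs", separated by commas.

A->C, B->AB, C->CB

  step 2 ⇒ step 3: CABCBCABCBAB ⇒ CB·C·AB·CB·AB·CB·C·AB·CB·AB·C·AB
    A ↦ C
    B ↦ AB
    C ↦ CB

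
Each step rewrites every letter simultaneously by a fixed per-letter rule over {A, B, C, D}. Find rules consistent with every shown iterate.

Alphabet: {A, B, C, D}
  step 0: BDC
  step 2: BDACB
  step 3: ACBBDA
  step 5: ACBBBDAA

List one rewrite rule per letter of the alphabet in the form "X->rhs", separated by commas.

A->B, B->A, C->D, D->CB

  step 2 ⇒ step 3: BDACB ⇒ A·CB·B·D·A
    A ↦ B
    B ↦ A
    C ↦ D
    D ↦ CB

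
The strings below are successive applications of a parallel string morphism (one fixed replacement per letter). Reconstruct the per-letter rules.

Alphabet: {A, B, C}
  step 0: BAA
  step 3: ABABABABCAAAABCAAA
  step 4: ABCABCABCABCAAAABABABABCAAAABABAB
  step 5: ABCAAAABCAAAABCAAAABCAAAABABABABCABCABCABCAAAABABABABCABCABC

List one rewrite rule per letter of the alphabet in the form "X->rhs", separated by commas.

A->AB, B->C, C->AAA

  step 4 ⇒ step 5: ABCABCABCABCAAAABABABABCAAAABABAB ⇒ AB·C·AAA·AB·C·AAA·AB·C·AAA·AB·C·AAA·AB·AB·AB·AB·C·AB·C·AB·C·AB·C·AAA·AB·AB·AB·AB·C·AB·C·AB·C
    A ↦ AB
    B ↦ C
    C ↦ AAA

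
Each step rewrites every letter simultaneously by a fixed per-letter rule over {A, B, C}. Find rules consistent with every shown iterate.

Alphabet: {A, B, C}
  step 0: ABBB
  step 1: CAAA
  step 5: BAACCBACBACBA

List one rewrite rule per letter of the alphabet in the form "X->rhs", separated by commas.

  step 0 ⇒ step 1: ABBB ⇒ C·A·A·A
    A ↦ C
    B ↦ A
    C ↦ BA  (constrained at step 1)

A->C, B->A, C->BA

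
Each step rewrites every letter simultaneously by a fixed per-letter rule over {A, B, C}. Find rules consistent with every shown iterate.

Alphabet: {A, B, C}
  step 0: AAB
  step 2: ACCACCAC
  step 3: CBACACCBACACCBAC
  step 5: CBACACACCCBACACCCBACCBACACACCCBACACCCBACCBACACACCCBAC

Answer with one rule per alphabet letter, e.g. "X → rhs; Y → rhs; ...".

A->CB, B->C, C->AC

  step 2 ⇒ step 3: ACCACCAC ⇒ CB·AC·AC·CB·AC·AC·CB·AC
    A ↦ CB
    C ↦ AC
    B ↦ C  (constrained at step 0)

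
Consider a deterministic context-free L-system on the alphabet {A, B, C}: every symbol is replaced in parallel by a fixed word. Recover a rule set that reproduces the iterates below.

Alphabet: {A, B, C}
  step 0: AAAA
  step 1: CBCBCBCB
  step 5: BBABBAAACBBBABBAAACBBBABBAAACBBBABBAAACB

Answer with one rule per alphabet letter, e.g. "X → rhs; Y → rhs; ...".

A->CB, B->A, C->BB

  step 0 ⇒ step 1: AAAA ⇒ CB·CB·CB·CB
    A ↦ CB
    B ↦ A  (constrained at step 1)
    C ↦ BB  (constrained at step 1)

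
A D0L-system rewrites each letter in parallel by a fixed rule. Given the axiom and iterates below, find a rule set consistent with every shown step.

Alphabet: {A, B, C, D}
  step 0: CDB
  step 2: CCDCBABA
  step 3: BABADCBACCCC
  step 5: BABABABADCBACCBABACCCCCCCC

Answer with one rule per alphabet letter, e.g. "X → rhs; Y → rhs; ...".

A->C, B->C, C->BA, D->DC

  step 2 ⇒ step 3: CCDCBABA ⇒ BA·BA·DC·BA·C·C·C·C
    A ↦ C
    B ↦ C
    C ↦ BA
    D ↦ DC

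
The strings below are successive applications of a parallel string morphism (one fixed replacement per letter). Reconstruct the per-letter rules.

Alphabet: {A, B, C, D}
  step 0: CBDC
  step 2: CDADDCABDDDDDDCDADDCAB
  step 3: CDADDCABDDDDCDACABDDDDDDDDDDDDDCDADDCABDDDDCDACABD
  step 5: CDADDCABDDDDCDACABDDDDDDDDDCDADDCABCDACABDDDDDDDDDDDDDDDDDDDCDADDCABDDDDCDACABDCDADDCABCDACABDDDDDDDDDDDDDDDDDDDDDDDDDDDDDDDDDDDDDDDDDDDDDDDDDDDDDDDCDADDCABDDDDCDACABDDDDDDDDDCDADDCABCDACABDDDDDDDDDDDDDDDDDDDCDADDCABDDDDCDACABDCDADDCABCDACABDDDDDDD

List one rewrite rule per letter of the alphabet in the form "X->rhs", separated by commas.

A->CAB, B->D, C->CDA, D->DD

  step 2 ⇒ step 3: CDADDCABDDDDDDCDADDCAB ⇒ CDA·DD·CAB·DD·DD·CDA·CAB·D·DD·DD·DD·DD·DD·DD·CDA·DD·CAB·DD·DD·CDA·CAB·D
    A ↦ CAB
    B ↦ D
    C ↦ CDA
    D ↦ DD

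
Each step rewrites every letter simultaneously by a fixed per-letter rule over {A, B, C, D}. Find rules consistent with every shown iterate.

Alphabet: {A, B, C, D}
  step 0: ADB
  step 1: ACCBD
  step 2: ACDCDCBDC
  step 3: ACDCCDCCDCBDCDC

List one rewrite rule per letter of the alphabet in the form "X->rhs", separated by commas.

  step 2 ⇒ step 3: ACDCDCBDC ⇒ AC·DC·C·DC·C·DC·BD·C·DC
    A ↦ AC
    B ↦ BD
    C ↦ DC
    D ↦ C

A->AC, B->BD, C->DC, D->C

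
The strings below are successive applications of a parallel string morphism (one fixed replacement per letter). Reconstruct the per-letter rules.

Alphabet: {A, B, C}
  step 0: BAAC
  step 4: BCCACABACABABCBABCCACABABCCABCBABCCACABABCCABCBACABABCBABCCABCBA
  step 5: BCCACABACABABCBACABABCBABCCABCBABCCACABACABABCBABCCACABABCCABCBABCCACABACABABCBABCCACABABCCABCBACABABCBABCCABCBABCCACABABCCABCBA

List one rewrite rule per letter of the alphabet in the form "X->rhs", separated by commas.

A->BA, B->BC, C->CA

  step 4 ⇒ step 5: BCCACABACABABCBABCCACABABCCABCBABCCACABABCCABCBACABABCBABCCABCBA ⇒ BC·CA·CA·BA·CA·BA·BC·BA·CA·BA·BC·BA·BC·CA·BC·BA·BC·CA·CA·BA·CA·BA·BC·BA·BC·CA·CA·BA·BC·CA·BC·BA·BC·CA·CA·BA·CA·BA·BC·BA·BC·CA·CA·BA·BC·CA·BC·BA·CA·BA·BC·BA·BC·CA·BC·BA·BC·CA·CA·BA·BC·CA·BC·BA
    A ↦ BA
    B ↦ BC
    C ↦ CA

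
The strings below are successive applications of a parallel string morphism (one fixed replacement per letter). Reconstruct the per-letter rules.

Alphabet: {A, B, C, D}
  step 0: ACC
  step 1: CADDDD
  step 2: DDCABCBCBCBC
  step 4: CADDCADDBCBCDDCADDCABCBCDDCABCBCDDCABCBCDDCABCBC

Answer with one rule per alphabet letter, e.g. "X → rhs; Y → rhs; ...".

  step 1 ⇒ step 2: CADDDD ⇒ DD·CA·BC·BC·BC·BC
    A ↦ CA
    C ↦ DD
    D ↦ BC
    B ↦ CA  (constrained at step 2)

A->CA, B->CA, C->DD, D->BC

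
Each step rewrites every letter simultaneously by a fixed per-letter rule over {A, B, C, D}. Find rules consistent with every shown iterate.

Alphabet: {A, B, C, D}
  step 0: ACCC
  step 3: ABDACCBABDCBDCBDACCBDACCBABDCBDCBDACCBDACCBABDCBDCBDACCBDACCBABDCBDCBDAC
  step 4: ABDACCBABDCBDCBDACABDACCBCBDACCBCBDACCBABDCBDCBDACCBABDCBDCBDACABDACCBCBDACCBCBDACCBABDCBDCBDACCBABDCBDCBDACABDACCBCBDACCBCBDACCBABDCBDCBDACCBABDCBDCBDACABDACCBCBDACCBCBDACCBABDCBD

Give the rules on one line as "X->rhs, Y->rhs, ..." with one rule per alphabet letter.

  step 3 ⇒ step 4: ABDACCBABDCBDCBDACCBDACCBABDCBDCBDACCBDACCBABDCBDCBDACCBDACCBABDCBDCBDAC ⇒ ABD·AC·CB·ABD·CBD·CBD·AC·ABD·AC·CB·CBD·AC·CB·CBD·AC·CB·ABD·CBD·CBD·AC·CB·ABD·CBD·CBD·AC·ABD·AC·CB·CBD·AC·CB·CBD·AC·CB·ABD·CBD·CBD·AC·CB·ABD·CBD·CBD·AC·ABD·AC·CB·CBD·AC·CB·CBD·AC·CB·ABD·CBD·CBD·AC·CB·ABD·CBD·CBD·AC·ABD·AC·CB·CBD·AC·CB·CBD·AC·CB·ABD·CBD
    A ↦ ABD
    B ↦ AC
    C ↦ CBD
    D ↦ CB

A->ABD, B->AC, C->CBD, D->CB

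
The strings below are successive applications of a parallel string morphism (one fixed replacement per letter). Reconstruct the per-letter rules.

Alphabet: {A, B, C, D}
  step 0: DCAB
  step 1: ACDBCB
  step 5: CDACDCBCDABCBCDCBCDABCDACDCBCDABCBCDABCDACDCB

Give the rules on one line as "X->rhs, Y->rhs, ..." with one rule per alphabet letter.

  step 0 ⇒ step 1: DCAB ⇒ A·CD·B·CB
    A ↦ B
    B ↦ CB
    C ↦ CD
    D ↦ A

A->B, B->CB, C->CD, D->A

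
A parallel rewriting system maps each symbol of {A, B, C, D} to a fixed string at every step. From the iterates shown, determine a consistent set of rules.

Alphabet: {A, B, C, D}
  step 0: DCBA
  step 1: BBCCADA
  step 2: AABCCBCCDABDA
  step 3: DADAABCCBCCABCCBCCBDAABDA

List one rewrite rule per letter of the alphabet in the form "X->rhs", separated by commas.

  step 2 ⇒ step 3: AABCCBCCDABDA ⇒ DA·DA·A·BCC·BCC·A·BCC·BCC·B·DA·A·B·DA
    A ↦ DA
    B ↦ A
    C ↦ BCC
    D ↦ B

A->DA, B->A, C->BCC, D->B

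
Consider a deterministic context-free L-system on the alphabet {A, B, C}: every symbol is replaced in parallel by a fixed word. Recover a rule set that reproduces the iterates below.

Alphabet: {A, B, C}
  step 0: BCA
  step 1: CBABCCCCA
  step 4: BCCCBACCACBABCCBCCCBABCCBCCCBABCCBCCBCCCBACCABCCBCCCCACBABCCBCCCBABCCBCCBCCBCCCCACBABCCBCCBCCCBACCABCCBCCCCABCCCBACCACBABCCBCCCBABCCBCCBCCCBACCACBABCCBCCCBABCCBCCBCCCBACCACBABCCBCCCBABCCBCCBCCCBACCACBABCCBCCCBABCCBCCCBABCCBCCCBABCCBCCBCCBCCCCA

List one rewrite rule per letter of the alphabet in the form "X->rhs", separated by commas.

A->CCA, B->CBA, C->BCC

  step 0 ⇒ step 1: BCA ⇒ CBA·BCC·CCA
    A ↦ CCA
    B ↦ CBA
    C ↦ BCC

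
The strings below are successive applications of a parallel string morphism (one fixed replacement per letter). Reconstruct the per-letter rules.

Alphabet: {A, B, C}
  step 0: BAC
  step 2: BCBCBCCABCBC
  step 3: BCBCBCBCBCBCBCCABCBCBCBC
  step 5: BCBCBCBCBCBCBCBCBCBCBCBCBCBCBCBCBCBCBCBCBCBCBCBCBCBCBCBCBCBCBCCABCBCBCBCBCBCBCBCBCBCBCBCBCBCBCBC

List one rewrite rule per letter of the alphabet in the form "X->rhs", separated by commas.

  step 2 ⇒ step 3: BCBCBCCABCBC ⇒ BC·BC·BC·BC·BC·BC·BC·CA·BC·BC·BC·BC
    A ↦ CA
    B ↦ BC
    C ↦ BC

A->CA, B->BC, C->BC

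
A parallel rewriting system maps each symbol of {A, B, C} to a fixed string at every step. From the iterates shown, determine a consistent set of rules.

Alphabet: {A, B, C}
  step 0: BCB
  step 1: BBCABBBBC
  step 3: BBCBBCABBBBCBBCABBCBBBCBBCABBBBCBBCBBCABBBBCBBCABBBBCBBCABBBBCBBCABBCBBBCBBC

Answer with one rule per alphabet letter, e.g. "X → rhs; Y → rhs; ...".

  step 0 ⇒ step 1: BCB ⇒ BBC·ABB·BBC
    B ↦ BBC
    C ↦ ABB
    A ↦ CB  (constrained at step 1)

A->CB, B->BBC, C->ABB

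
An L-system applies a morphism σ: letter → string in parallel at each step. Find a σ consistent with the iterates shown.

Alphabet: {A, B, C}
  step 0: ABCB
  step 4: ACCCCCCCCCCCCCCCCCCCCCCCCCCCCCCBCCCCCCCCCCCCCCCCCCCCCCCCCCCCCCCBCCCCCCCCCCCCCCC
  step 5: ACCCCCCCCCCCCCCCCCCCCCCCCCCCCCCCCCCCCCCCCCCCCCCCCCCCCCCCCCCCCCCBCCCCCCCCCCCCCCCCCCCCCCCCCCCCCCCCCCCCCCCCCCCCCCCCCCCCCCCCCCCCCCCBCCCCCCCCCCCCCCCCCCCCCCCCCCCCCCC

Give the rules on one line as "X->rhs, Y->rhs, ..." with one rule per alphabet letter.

  step 4 ⇒ step 5: ACCCCCCCCCCCCCCCCCCCCCCCCCCCCCCBCCCCCCCCCCCCCCCCCCCCCCCCCCCCCCCBCCCCCCCCCCCCCCC ⇒ ACC·CC·CC·CC·CC·CC·CC·CC·CC·CC·CC·CC·CC·CC·CC·CC·CC·CC·CC·CC·CC·CC·CC·CC·CC·CC·CC·CC·CC·CC·CC·BC·CC·CC·CC·CC·CC·CC·CC·CC·CC·CC·CC·CC·CC·CC·CC·CC·CC·CC·CC·CC·CC·CC·CC·CC·CC·CC·CC·CC·CC·CC·CC·BC·CC·CC·CC·CC·CC·CC·CC·CC·CC·CC·CC·CC·CC·CC·CC
    A ↦ ACC
    B ↦ BC
    C ↦ CC

A->ACC, B->BC, C->CC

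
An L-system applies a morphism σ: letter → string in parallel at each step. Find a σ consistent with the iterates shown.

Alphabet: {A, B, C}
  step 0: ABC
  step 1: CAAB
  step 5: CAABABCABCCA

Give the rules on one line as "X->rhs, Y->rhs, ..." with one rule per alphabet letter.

A->C, B->A, C->AB

  step 0 ⇒ step 1: ABC ⇒ C·A·AB
    A ↦ C
    B ↦ A
    C ↦ AB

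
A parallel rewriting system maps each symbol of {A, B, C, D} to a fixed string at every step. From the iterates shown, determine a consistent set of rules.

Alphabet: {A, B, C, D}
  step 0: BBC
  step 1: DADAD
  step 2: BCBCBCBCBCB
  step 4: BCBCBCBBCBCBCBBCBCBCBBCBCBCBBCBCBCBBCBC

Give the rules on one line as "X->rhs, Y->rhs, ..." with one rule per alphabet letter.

A->C, B->DA, C->D, D->BCB

  step 1 ⇒ step 2: DADAD ⇒ BCB·C·BCB·C·BCB
    A ↦ C
    D ↦ BCB
  step 0 ⇒ step 1: BBC ⇒ DA·DA·D
    B ↦ DA
  step 0 ⇒ step 1: BBC ⇒ DA·DA·D
    C ↦ D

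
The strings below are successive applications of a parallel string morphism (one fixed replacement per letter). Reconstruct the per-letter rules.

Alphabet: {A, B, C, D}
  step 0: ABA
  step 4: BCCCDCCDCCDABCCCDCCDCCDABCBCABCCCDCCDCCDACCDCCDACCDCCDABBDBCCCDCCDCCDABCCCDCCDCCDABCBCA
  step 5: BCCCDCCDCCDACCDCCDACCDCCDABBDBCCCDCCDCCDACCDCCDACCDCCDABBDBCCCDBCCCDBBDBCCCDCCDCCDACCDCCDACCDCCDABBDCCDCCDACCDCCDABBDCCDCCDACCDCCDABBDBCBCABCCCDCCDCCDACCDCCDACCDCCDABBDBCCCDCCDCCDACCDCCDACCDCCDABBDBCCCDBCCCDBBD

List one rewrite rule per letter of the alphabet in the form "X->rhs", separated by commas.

A->BBD, B->BC, C->CCD, D->A

  step 4 ⇒ step 5: BCCCDCCDCCDABCCCDCCDCCDABCBCABCCCDCCDCCDACCDCCDACCDCCDABBDBCCCDCCDCCDABCCCDCCDCCDABCBCA ⇒ BC·CCD·CCD·CCD·A·CCD·CCD·A·CCD·CCD·A·BBD·BC·CCD·CCD·CCD·A·CCD·CCD·A·CCD·CCD·A·BBD·BC·CCD·BC·CCD·BBD·BC·CCD·CCD·CCD·A·CCD·CCD·A·CCD·CCD·A·BBD·CCD·CCD·A·CCD·CCD·A·BBD·CCD·CCD·A·CCD·CCD·A·BBD·BC·BC·A·BC·CCD·CCD·CCD·A·CCD·CCD·A·CCD·CCD·A·BBD·BC·CCD·CCD·CCD·A·CCD·CCD·A·CCD·CCD·A·BBD·BC·CCD·BC·CCD·BBD
    A ↦ BBD
    B ↦ BC
    C ↦ CCD
    D ↦ A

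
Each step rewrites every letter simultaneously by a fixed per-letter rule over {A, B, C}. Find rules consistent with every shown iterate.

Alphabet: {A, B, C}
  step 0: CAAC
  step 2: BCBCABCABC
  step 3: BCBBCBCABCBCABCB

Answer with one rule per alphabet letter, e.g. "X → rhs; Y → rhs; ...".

  step 2 ⇒ step 3: BCBCABCABC ⇒ BC·B·BC·B·CA·BC·B·CA·BC·B
    A ↦ CA
    B ↦ BC
    C ↦ B

A->CA, B->BC, C->B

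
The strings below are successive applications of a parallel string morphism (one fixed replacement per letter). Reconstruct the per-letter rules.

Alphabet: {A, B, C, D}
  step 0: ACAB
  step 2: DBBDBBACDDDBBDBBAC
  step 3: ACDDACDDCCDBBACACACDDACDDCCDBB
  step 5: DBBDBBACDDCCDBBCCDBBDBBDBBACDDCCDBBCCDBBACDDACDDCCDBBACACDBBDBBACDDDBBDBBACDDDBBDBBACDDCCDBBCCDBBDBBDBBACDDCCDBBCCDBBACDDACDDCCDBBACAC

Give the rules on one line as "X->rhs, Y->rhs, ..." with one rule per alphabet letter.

  step 2 ⇒ step 3: DBBDBBACDDDBBDBBAC ⇒ AC·D·D·AC·D·D·CC·DBB·AC·AC·AC·D·D·AC·D·D·CC·DBB
    A ↦ CC
    B ↦ D
    C ↦ DBB
    D ↦ AC

A->CC, B->D, C->DBB, D->AC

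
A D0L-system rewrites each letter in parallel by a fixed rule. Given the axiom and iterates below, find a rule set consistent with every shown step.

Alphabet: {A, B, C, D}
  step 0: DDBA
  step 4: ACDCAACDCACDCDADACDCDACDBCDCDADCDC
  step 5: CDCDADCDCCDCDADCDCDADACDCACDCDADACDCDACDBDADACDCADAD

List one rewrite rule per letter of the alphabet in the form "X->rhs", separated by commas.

A->CDC, B->CDB, C->D, D->A

  step 4 ⇒ step 5: ACDCAACDCACDCDADACDCDACDBCDCDADCDC ⇒ CDC·D·A·D·CDC·CDC·D·A·D·CDC·D·A·D·A·CDC·A·CDC·D·A·D·A·CDC·D·A·CDB·D·A·D·A·CDC·A·D·A·D
    A ↦ CDC
    B ↦ CDB
    C ↦ D
    D ↦ A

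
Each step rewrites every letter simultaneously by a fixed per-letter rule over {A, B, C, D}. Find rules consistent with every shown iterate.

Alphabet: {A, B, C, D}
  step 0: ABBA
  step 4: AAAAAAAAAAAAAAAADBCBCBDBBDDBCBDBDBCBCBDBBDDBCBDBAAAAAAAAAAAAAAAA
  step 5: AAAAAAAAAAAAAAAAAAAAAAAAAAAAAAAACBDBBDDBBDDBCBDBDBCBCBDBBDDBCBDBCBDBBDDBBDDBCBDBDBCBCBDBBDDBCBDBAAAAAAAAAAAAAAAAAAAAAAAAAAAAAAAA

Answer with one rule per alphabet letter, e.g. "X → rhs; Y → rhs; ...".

  step 4 ⇒ step 5: AAAAAAAAAAAAAAAADBCBCBDBBDDBCBDBDBCBCBDBBDDBCBDBAAAAAAAAAAAAAAAA ⇒ AA·AA·AA·AA·AA·AA·AA·AA·AA·AA·AA·AA·AA·AA·AA·AA·CB·DB·BD·DB·BD·DB·CB·DB·DB·CB·CB·DB·BD·DB·CB·DB·CB·DB·BD·DB·BD·DB·CB·DB·DB·CB·CB·DB·BD·DB·CB·DB·AA·AA·AA·AA·AA·AA·AA·AA·AA·AA·AA·AA·AA·AA·AA·AA
    A ↦ AA
    B ↦ DB
    C ↦ BD
    D ↦ CB

A->AA, B->DB, C->BD, D->CB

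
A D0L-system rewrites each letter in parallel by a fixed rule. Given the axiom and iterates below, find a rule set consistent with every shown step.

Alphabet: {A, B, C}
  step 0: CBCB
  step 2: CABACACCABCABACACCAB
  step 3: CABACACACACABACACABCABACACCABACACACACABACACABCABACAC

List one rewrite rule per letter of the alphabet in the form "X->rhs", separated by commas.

  step 2 ⇒ step 3: CABACACCABCABACACCAB ⇒ CAB·ACA·C·ACA·CAB·ACA·CAB·CAB·ACA·C·CAB·ACA·C·ACA·CAB·ACA·CAB·CAB·ACA·C
    A ↦ ACA
    B ↦ C
    C ↦ CAB

A->ACA, B->C, C->CAB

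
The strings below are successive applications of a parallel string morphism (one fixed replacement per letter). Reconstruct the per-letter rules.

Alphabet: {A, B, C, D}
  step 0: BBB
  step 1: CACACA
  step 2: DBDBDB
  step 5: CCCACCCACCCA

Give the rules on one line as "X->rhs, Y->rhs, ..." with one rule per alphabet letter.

  step 1 ⇒ step 2: CACACA ⇒ D·B·D·B·D·B
    A ↦ B
    C ↦ D
  step 0 ⇒ step 1: BBB ⇒ CA·CA·CA
    B ↦ CA
    D ↦ C  (constrained at step 2)

A->B, B->CA, C->D, D->C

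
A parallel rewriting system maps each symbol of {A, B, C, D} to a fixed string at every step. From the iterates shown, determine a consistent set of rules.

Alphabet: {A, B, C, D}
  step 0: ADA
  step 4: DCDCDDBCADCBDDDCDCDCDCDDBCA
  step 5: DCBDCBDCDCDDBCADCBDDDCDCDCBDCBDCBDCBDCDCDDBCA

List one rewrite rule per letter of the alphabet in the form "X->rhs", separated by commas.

A->CA, B->DD, C->B, D->DC

  step 4 ⇒ step 5: DCDCDDBCADCBDDDCDCDCDCDDBCA ⇒ DC·B·DC·B·DC·DC·DD·B·CA·DC·B·DD·DC·DC·DC·B·DC·B·DC·B·DC·B·DC·DC·DD·B·CA
    A ↦ CA
    B ↦ DD
    C ↦ B
    D ↦ DC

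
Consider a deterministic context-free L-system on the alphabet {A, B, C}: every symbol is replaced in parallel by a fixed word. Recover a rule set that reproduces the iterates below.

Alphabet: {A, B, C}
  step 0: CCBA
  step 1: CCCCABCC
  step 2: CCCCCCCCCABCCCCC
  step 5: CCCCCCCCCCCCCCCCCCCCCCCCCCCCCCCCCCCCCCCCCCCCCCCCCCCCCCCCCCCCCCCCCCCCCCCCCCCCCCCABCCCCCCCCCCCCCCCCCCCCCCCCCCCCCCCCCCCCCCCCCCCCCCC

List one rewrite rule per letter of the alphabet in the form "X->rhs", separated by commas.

  step 1 ⇒ step 2: CCCCABCC ⇒ CC·CC·CC·CC·C·ABC·CC·CC
    A ↦ C
    B ↦ ABC
    C ↦ CC

A->C, B->ABC, C->CC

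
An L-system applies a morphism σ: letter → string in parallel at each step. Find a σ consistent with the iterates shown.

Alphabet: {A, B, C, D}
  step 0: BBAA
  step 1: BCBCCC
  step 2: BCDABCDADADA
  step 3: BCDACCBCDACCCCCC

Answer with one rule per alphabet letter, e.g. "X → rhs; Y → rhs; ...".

A->C, B->BC, C->DA, D->C

  step 2 ⇒ step 3: BCDABCDADADA ⇒ BC·DA·C·C·BC·DA·C·C·C·C·C·C
    A ↦ C
    B ↦ BC
    C ↦ DA
    D ↦ C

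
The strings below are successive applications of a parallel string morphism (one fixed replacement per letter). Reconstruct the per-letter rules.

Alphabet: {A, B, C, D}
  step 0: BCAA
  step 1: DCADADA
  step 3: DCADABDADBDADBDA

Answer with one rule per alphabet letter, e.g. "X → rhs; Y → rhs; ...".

  step 0 ⇒ step 1: BCAA ⇒ D·CA·DA·DA
    A ↦ DA
    B ↦ D
    C ↦ CA
    D ↦ B  (constrained at step 1)

A->DA, B->D, C->CA, D->B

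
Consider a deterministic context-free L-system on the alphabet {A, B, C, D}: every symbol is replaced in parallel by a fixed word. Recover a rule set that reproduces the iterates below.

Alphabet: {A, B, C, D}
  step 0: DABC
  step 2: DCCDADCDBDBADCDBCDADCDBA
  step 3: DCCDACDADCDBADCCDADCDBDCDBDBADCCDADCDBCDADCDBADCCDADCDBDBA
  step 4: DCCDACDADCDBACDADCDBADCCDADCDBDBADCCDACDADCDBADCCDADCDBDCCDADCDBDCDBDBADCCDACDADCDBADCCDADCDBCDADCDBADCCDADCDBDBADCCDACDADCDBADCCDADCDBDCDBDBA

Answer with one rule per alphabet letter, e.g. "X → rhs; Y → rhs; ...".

  step 3 ⇒ step 4: DCCDACDADCDBADCCDADCDBDCDBDBADCCDADCDBCDADCDBADCCDADCDBDBA ⇒ DC·CDA·CDA·DC·DBA·CDA·DC·DBA·DC·CDA·DC·DB·DBA·DC·CDA·CDA·DC·DBA·DC·CDA·DC·DB·DC·CDA·DC·DB·DC·DB·DBA·DC·CDA·CDA·DC·DBA·DC·CDA·DC·DB·CDA·DC·DBA·DC·CDA·DC·DB·DBA·DC·CDA·CDA·DC·DBA·DC·CDA·DC·DB·DC·DB·DBA
    A ↦ DBA
    B ↦ DB
    C ↦ CDA
    D ↦ DC

A->DBA, B->DB, C->CDA, D->DC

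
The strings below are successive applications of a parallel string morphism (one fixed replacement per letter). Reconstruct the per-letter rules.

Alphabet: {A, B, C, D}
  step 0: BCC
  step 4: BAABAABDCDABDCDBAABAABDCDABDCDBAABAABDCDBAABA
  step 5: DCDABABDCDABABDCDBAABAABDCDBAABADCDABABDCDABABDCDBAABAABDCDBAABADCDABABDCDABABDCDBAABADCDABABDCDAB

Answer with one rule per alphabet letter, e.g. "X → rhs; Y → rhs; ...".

A->AB, B->DCD, C->A, D->BA

  step 4 ⇒ step 5: BAABAABDCDABDCDBAABAABDCDABDCDBAABAABDCDBAABA ⇒ DCD·AB·AB·DCD·AB·AB·DCD·BA·A·BA·AB·DCD·BA·A·BA·DCD·AB·AB·DCD·AB·AB·DCD·BA·A·BA·AB·DCD·BA·A·BA·DCD·AB·AB·DCD·AB·AB·DCD·BA·A·BA·DCD·AB·AB·DCD·AB
    A ↦ AB
    B ↦ DCD
    C ↦ A
    D ↦ BA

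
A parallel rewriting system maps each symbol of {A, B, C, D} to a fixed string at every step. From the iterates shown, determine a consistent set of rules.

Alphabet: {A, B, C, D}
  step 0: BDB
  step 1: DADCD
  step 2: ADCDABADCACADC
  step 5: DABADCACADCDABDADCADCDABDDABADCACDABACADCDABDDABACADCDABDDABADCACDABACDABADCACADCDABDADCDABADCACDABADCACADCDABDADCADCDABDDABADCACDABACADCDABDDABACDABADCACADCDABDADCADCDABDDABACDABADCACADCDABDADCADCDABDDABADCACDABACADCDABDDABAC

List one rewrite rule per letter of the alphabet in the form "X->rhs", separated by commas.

A->DAB, B->D, C->AC, D->ADC

  step 1 ⇒ step 2: DADCD ⇒ ADC·DAB·ADC·AC·ADC
    A ↦ DAB
    C ↦ AC
    D ↦ ADC
  step 0 ⇒ step 1: BDB ⇒ D·ADC·D
    B ↦ D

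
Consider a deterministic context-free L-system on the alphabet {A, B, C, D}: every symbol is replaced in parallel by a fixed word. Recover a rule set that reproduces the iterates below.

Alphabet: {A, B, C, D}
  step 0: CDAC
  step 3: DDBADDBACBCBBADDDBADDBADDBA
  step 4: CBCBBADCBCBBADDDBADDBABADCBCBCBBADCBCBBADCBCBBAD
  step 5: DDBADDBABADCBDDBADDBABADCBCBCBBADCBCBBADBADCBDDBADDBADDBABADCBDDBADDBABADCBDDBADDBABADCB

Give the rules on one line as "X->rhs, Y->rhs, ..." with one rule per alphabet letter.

A->D, B->BA, C->DD, D->CB

  step 4 ⇒ step 5: CBCBBADCBCBBADDDBADDBABADCBCBCBBADCBCBBADCBCBBAD ⇒ DD·BA·DD·BA·BA·D·CB·DD·BA·DD·BA·BA·D·CB·CB·CB·BA·D·CB·CB·BA·D·BA·D·CB·DD·BA·DD·BA·DD·BA·BA·D·CB·DD·BA·DD·BA·BA·D·CB·DD·BA·DD·BA·BA·D·CB
    A ↦ D
    B ↦ BA
    C ↦ DD
    D ↦ CB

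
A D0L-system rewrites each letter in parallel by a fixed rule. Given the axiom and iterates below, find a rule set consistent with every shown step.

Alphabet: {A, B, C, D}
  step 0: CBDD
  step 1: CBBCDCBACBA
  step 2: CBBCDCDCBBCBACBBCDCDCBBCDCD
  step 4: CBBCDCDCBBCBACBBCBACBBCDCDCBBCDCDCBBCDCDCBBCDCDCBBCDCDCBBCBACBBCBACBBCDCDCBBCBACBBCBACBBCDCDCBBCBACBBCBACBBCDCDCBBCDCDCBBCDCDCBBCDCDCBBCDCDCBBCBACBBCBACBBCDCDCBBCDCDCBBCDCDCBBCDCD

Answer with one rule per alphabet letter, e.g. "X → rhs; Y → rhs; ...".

  step 1 ⇒ step 2: CBBCDCBACBA ⇒ CBB·CD·CD·CBB·CBA·CBB·CD·CD·CBB·CD·CD
    A ↦ CD
    B ↦ CD
    C ↦ CBB
    D ↦ CBA

A->CD, B->CD, C->CBB, D->CBA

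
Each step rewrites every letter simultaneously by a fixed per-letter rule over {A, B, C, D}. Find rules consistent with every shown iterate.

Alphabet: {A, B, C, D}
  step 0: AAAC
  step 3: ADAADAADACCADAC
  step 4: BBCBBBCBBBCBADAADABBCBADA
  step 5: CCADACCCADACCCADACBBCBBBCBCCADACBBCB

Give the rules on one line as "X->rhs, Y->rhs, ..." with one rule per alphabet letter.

A->B, B->C, C->ADA, D->BC

  step 4 ⇒ step 5: BBCBBBCBBBCBADAADABBCBADA ⇒ C·C·ADA·C·C·C·ADA·C·C·C·ADA·C·B·BC·B·B·BC·B·C·C·ADA·C·B·BC·B
    A ↦ B
    B ↦ C
    C ↦ ADA
    D ↦ BC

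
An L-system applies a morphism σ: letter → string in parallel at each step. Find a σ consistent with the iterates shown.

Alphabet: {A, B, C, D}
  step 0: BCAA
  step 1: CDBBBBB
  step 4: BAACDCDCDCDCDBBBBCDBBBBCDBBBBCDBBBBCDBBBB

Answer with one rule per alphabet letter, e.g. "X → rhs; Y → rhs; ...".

  step 0 ⇒ step 1: BCAA ⇒ CD·B·BB·BB
    A ↦ BB
    B ↦ CD
    C ↦ B
    D ↦ AA  (constrained at step 1)

A->BB, B->CD, C->B, D->AA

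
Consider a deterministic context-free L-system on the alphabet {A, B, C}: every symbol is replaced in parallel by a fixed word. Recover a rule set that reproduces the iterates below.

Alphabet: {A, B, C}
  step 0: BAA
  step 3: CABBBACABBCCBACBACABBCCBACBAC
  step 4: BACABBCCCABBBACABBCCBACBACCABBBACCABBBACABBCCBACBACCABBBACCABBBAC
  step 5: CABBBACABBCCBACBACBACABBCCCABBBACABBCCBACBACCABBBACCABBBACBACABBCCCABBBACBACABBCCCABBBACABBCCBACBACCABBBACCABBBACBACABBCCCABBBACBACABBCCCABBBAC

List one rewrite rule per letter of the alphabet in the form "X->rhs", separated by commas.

  step 4 ⇒ step 5: BACABBCCCABBBACABBCCBACBACCABBBACCABBBACABBCCBACBACCABBBACCABBBAC ⇒ C·ABB·BAC·ABB·C·C·BAC·BAC·BAC·ABB·C·C·C·ABB·BAC·ABB·C·C·BAC·BAC·C·ABB·BAC·C·ABB·BAC·BAC·ABB·C·C·C·ABB·BAC·BAC·ABB·C·C·C·ABB·BAC·ABB·C·C·BAC·BAC·C·ABB·BAC·C·ABB·BAC·BAC·ABB·C·C·C·ABB·BAC·BAC·ABB·C·C·C·ABB·BAC
    A ↦ ABB
    B ↦ C
    C ↦ BAC

A->ABB, B->C, C->BAC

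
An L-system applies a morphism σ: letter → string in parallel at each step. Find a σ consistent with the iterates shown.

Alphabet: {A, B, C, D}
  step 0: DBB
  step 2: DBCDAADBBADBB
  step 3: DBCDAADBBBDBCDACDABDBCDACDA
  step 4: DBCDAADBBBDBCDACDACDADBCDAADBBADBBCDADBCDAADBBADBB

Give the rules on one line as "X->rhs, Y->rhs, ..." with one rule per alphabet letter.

  step 3 ⇒ step 4: DBCDAADBBBDBCDACDABDBCDACDA ⇒ DB·CDA·A·DB·B·B·DB·CDA·CDA·CDA·DB·CDA·A·DB·B·A·DB·B·CDA·DB·CDA·A·DB·B·A·DB·B
    A ↦ B
    B ↦ CDA
    C ↦ A
    D ↦ DB

A->B, B->CDA, C->A, D->DB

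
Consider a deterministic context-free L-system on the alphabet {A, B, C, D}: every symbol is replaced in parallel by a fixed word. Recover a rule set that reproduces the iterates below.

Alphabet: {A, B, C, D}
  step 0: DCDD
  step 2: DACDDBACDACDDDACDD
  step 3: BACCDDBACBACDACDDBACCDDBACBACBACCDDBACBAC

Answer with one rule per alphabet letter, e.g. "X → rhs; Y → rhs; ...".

  step 2 ⇒ step 3: DACDDBACDACDDDACDD ⇒ BAC·CD·D·BAC·BAC·DA·CD·D·BAC·CD·D·BAC·BAC·BAC·CD·D·BAC·BAC
    A ↦ CD
    B ↦ DA
    C ↦ D
    D ↦ BAC

A->CD, B->DA, C->D, D->BAC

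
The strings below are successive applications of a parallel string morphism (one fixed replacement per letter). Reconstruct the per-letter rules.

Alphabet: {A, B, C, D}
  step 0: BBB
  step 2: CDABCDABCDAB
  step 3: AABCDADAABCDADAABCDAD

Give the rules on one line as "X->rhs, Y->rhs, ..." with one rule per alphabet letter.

A->CD, B->AD, C->A, D->AB

  step 2 ⇒ step 3: CDABCDABCDAB ⇒ A·AB·CD·AD·A·AB·CD·AD·A·AB·CD·AD
    A ↦ CD
    B ↦ AD
    C ↦ A
    D ↦ AB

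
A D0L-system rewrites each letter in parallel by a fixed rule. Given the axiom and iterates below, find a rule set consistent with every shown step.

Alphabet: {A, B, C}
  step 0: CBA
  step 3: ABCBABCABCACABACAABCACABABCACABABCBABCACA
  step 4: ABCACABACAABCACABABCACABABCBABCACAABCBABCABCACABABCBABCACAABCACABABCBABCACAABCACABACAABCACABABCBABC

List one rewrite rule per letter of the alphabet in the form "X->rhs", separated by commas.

  step 3 ⇒ step 4: ABCBABCABCACABACAABCACABABCACABABCBABCACA ⇒ ABC·ACA·B·ACA·ABC·ACA·B·ABC·ACA·B·ABC·B·ABC·ACA·ABC·B·ABC·ABC·ACA·B·ABC·B·ABC·ACA·ABC·ACA·B·ABC·B·ABC·ACA·ABC·ACA·B·ACA·ABC·ACA·B·ABC·B·ABC
    A ↦ ABC
    B ↦ ACA
    C ↦ B

A->ABC, B->ACA, C->B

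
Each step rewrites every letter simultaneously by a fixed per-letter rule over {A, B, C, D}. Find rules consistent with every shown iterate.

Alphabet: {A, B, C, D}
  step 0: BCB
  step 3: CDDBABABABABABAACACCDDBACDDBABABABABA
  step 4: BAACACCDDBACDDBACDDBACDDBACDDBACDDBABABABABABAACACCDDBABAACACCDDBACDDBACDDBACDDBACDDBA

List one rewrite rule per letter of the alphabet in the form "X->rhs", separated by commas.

  step 3 ⇒ step 4: CDDBABABABABABAACACCDDBACDDBABABABABA ⇒ BA·AC·AC·CDD·BA·CDD·BA·CDD·BA·CDD·BA·CDD·BA·CDD·BA·BA·BA·BA·BA·BA·AC·AC·CDD·BA·BA·AC·AC·CDD·BA·CDD·BA·CDD·BA·CDD·BA·CDD·BA
    A ↦ BA
    B ↦ CDD
    C ↦ BA
    D ↦ AC

A->BA, B->CDD, C->BA, D->AC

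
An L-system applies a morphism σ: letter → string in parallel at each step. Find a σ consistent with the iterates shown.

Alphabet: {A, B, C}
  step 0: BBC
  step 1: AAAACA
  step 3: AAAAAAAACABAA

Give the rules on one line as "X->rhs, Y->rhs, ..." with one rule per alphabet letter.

A->B, B->AA, C->CA

  step 0 ⇒ step 1: BBC ⇒ AA·AA·CA
    B ↦ AA
    C ↦ CA
    A ↦ B  (constrained at step 1)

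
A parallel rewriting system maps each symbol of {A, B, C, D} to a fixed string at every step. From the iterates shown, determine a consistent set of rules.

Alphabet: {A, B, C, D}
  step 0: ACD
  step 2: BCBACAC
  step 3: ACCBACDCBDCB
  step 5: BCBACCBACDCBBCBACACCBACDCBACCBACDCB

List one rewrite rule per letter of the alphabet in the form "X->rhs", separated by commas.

A->D, B->AC, C->CB, D->B

  step 2 ⇒ step 3: BCBACAC ⇒ AC·CB·AC·D·CB·D·CB
    A ↦ D
    B ↦ AC
    C ↦ CB
    D ↦ B  (constrained at step 0)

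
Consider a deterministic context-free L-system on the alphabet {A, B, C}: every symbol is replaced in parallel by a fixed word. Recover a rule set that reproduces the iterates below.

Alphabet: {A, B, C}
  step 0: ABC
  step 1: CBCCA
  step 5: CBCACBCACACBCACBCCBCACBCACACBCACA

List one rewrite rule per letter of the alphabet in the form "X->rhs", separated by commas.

A->CBC, B->C, C->A

  step 0 ⇒ step 1: ABC ⇒ CBC·C·A
    A ↦ CBC
    B ↦ C
    C ↦ A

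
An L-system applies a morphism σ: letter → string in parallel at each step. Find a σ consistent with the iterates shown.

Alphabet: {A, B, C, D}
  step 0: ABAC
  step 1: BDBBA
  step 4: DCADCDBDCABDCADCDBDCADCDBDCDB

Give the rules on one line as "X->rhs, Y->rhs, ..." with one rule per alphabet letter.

A->B, B->DB, C->A, D->DC

  step 0 ⇒ step 1: ABAC ⇒ B·DB·B·A
    A ↦ B
    B ↦ DB
    C ↦ A
    D ↦ DC  (constrained at step 1)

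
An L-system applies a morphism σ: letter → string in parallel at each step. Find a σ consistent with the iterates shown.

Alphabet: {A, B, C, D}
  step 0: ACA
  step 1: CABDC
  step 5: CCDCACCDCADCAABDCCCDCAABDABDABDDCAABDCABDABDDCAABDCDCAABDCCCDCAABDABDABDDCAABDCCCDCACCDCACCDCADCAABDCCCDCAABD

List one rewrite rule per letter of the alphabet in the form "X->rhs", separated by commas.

A->C, B->C, C->ABD, D->DCA

  step 0 ⇒ step 1: ACA ⇒ C·ABD·C
    A ↦ C
    C ↦ ABD
    B ↦ C  (constrained at step 1)
    D ↦ DCA  (constrained at step 1)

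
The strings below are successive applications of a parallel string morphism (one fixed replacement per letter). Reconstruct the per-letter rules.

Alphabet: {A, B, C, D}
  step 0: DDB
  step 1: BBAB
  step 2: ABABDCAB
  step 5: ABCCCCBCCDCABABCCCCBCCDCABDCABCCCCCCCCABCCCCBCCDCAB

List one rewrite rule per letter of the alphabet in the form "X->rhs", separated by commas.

  step 1 ⇒ step 2: BBAB ⇒ AB·AB·DC·AB
    A ↦ DC
    B ↦ AB
    C ↦ CC  (constrained at step 2)
  step 0 ⇒ step 1: DDB ⇒ B·B·AB
    D ↦ B

A->DC, B->AB, C->CC, D->B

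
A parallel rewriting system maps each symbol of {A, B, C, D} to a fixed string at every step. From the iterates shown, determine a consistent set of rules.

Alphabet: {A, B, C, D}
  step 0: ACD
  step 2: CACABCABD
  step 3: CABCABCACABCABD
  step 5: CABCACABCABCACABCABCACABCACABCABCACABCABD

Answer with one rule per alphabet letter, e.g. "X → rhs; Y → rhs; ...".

A->B, B->CA, C->CA, D->BD

  step 2 ⇒ step 3: CACABCABD ⇒ CA·B·CA·B·CA·CA·B·CA·BD
    A ↦ B
    B ↦ CA
    C ↦ CA
    D ↦ BD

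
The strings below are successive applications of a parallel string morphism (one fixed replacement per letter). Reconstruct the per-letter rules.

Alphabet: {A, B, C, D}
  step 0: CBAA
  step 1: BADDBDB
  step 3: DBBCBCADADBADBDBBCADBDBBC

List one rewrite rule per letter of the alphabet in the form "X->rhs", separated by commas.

  step 0 ⇒ step 1: CBAA ⇒ B·AD·DB·DB
    A ↦ DB
    B ↦ AD
    C ↦ B
    D ↦ BC  (constrained at step 1)

A->DB, B->AD, C->B, D->BC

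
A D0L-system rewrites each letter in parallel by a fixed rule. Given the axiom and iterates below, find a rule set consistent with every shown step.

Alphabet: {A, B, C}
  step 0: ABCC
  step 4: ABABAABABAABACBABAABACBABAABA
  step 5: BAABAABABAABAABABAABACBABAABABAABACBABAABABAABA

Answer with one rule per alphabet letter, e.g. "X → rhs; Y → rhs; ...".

A->BA, B->A, C->CB

  step 4 ⇒ step 5: ABABAABABAABACBABAABACBABAABA ⇒ BA·A·BA·A·BA·BA·A·BA·A·BA·BA·A·BA·CB·A·BA·A·BA·BA·A·BA·CB·A·BA·A·BA·BA·A·BA
    A ↦ BA
    B ↦ A
    C ↦ CB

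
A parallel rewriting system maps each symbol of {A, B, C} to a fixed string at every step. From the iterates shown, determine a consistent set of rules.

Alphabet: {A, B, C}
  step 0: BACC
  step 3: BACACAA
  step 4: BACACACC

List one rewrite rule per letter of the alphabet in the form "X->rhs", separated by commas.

  step 3 ⇒ step 4: BACACAA ⇒ BA·C·A·C·A·C·C
    A ↦ C
    B ↦ BA
    C ↦ A

A->C, B->BA, C->A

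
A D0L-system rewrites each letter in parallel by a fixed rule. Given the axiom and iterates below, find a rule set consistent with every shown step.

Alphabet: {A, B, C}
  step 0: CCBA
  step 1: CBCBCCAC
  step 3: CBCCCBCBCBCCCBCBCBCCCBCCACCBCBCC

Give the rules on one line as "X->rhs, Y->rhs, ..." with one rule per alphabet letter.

  step 0 ⇒ step 1: CCBA ⇒ CB·CB·CC·AC
    A ↦ AC
    B ↦ CC
    C ↦ CB

A->AC, B->CC, C->CB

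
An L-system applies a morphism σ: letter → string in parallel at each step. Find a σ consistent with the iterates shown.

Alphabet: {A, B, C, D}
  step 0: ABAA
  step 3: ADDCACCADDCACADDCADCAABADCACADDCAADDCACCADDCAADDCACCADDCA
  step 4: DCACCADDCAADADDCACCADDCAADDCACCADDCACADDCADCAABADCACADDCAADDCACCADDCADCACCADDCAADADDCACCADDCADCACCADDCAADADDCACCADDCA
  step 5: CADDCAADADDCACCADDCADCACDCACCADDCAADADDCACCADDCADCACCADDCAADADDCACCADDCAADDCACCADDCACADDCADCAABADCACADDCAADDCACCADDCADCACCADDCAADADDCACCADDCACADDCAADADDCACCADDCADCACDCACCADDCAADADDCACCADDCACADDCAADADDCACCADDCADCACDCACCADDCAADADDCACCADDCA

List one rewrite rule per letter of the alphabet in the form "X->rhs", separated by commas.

  step 4 ⇒ step 5: DCACCADDCAADADDCACCADDCAADDCACCADDCACADDCADCAABADCACADDCAADDCACCADDCADCACCADDCAADADDCACCADDCADCACCADDCAADADDCACCADDCA ⇒ C·AD·DCA·AD·AD·DCA·C·C·AD·DCA·DCA·C·DCA·C·C·AD·DCA·AD·AD·DCA·C·C·AD·DCA·DCA·C·C·AD·DCA·AD·AD·DCA·C·C·AD·DCA·AD·DCA·C·C·AD·DCA·C·AD·DCA·DCA·ABA·DCA·C·AD·DCA·AD·DCA·C·C·AD·DCA·DCA·C·C·AD·DCA·AD·AD·DCA·C·C·AD·DCA·C·AD·DCA·AD·AD·DCA·C·C·AD·DCA·DCA·C·DCA·C·C·AD·DCA·AD·AD·DCA·C·C·AD·DCA·C·AD·DCA·AD·AD·DCA·C·C·AD·DCA·DCA·C·DCA·C·C·AD·DCA·AD·AD·DCA·C·C·AD·DCA
    A ↦ DCA
    B ↦ ABA
    C ↦ AD
    D ↦ C

A->DCA, B->ABA, C->AD, D->C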